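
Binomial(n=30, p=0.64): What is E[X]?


E[X] = n*p = 30 * 0.64 = 19.2

19.2


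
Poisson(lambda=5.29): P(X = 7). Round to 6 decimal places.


P = e^(-lam) * lam^k / k!
e^(-5.29) ≈ 0.005041760
lam^k = 5.29^7 ≈ 115928.363245
k! = 7! = 5040
P = 0.005041760 * 115928.363245 / 5040 ≈ 0.115969

0.115969


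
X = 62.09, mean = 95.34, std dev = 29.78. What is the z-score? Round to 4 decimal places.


z = (X - mu) / sigma
X - mu = 62.09 - 95.34 = -33.25
z = -33.25 / 29.78 = -3325/2978 ≈ -1.116521

-1.1165


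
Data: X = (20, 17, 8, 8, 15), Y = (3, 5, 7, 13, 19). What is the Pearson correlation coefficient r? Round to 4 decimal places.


r = sum((xi-xbar)(yi-ybar)) / sqrt(sum((xi-xbar)^2) * sum((yi-ybar)^2))
n = 5, xbar = 68/5 = 13.6, ybar = 47/5 = 9.4
Sxy = sum((xi-xbar)(yi-ybar)) = -49.2
Sxx = sum((xi-xbar)^2) = 117.2
Syy = sum((yi-ybar)^2) = 171.2
sqrt(Sxx*Syy) ≈ 141.649709
r = Sxy / sqrt(Sxx*Syy) = -49.2 / 141.649709 ≈ -0.347336

-0.3473


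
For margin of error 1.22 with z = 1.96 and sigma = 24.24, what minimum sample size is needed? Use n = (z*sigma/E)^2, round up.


z*sigma/E = 1.96 * 24.24 / 1.22 = 59388/1525 ≈ 38.942951
(z*sigma/E)^2 ≈ 1516.553419
round up: n = 1517

1517


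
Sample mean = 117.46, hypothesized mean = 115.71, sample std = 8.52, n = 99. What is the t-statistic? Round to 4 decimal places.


t = (xbar - mu0) / (s/sqrt(n))
xbar - mu0 = 117.46 - 115.71 = 1.75
sqrt(99) ≈ 9.94987437
s/sqrt(n) = 8.52 / 9.94987437 ≈ 0.85629222
t = 1.75 / 0.85629222 ≈ 2.043695

2.0437


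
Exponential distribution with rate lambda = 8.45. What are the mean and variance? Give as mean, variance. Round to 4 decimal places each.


mean = 1/lam, var = 1/lam^2
mean = 1 / 8.45 = 20/169 ≈ 0.118343
lam^2 = 8.45^2 = 71.4025
var = 1 / 71.4025 ≈ 0.014005

0.1183, 0.0140


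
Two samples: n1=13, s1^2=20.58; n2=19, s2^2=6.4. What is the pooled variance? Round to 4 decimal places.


sp^2 = ((n1-1)*s1^2 + (n2-1)*s2^2)/(n1+n2-2)
(n1-1)*s1^2 = 12 * 20.58 = 246.96
(n2-1)*s2^2 = 18 * 6.4 = 115.2
numerator = 246.96 + 115.2 = 362.16
n1+n2-2 = 30
sp^2 = 362.16 / 30 = 12.072

12.0720


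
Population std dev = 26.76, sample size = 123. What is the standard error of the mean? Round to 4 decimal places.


SE = sigma / sqrt(n)
sqrt(123) ≈ 11.090537
SE = 26.76 / 11.090537 ≈ 2.412868

2.4129


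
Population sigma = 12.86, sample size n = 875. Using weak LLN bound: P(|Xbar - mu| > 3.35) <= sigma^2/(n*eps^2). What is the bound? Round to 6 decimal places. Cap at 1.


bound = min(1, sigma^2/(n*eps^2))
sigma^2 = 12.86^2 = 165.3796
n*eps^2 = 875 * 3.35^2 = 875 * 11.2225 = 9819.6875
sigma^2/(n*eps^2) = 165.3796 / 9819.6875 ≈ 0.01684164

0.016842


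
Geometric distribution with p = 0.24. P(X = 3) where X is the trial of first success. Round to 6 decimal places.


P = (1-p)^(k-1) * p
(1-p)^(k-1) = 0.76^2 = 0.5776
P = 0.5776 * 0.24 = 0.138624

0.138624


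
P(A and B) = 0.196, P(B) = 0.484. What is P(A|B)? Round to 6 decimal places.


P(A|B) = P(A and B) / P(B) = 0.196 / 0.484 = 49/121 ≈ 0.40495868

0.404959


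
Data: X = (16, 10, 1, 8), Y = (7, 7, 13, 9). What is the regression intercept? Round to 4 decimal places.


a = ybar - b*xbar, where b = sum((xi-xbar)(yi-ybar)) / sum((xi-xbar)^2)
n = 4, xbar = 35/4 = 8.75, ybar = 36/4 = 9
Sxy = sum((xi-xbar)(yi-ybar)) = -48
Sxx = sum((xi-xbar)^2) = 114.75
b = Sxy / Sxx = -64/153 ≈ -0.418301
a = 9 - (-0.418301) * 8.75 = 1937/153 ≈ 12.660131

12.6601


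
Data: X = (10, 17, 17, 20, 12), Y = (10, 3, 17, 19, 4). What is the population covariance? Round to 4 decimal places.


Cov = (1/n)*sum((xi-xbar)(yi-ybar))
n = 5, xbar = 76/5 = 15.2, ybar = 53/5 = 10.6
sum((xi-xbar)(yi-ybar)) = 62.4
Cov = 62.4 / 5 = 12.48

12.4800


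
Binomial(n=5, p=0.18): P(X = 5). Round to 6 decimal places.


P = C(n,k) * p^k * (1-p)^(n-k)
C(5,5) = 1
p^k = 0.18^5 = 0.0001889568
(1-p)^(n-k) = 0.82^0 = 1
P = 1 * 0.0001889568 * 1 ≈ 0.000189

0.000189


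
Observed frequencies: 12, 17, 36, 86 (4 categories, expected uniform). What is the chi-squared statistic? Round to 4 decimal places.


chi2 = sum((O-E)^2/E), E = total/4
total = 151, E = 151/4 = 37.75
(12 - 37.75)^2 / 37.75 = 663.0625 / 37.75 = 10609/604 ≈ 17.564570
(17 - 37.75)^2 / 37.75 = 430.5625 / 37.75 = 6889/604 ≈ 11.405629
(36 - 37.75)^2 / 37.75 = 3.0625 / 37.75 = 49/604 ≈ 0.081126
(86 - 37.75)^2 / 37.75 = 2328.0625 / 37.75 = 37249/604 ≈ 61.670530
chi2 = 13699/151 ≈ 90.721854

90.7219


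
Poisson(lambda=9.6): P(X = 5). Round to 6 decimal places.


P = e^(-lam) * lam^k / k!
e^(-9.6) ≈ 0.00006772874
lam^k = 9.6^5 = 81537.26976
k! = 5! = 120
P = 0.00006772874 * 81537.26976 / 120 ≈ 0.046020

0.046020


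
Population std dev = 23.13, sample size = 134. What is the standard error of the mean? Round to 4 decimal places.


SE = sigma / sqrt(n)
sqrt(134) ≈ 11.575837
SE = 23.13 / 11.575837 ≈ 1.998128

1.9981


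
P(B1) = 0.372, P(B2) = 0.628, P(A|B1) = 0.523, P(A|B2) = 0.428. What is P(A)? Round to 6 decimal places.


P(A) = P(A|B1)*P(B1) + P(A|B2)*P(B2)
P(A|B1)*P(B1) = 0.523 * 0.372 = 0.194556
P(A|B2)*P(B2) = 0.428 * 0.628 = 0.268784
P(A) = 0.194556 + 0.268784 = 0.46334

0.463340


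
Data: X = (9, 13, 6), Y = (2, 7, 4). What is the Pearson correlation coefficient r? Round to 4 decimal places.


r = sum((xi-xbar)(yi-ybar)) / sqrt(sum((xi-xbar)^2) * sum((yi-ybar)^2))
n = 3, xbar = 28/3 ≈ 9.333333, ybar = 13/3 ≈ 4.333333
Sxy = sum((xi-xbar)(yi-ybar)) = 35/3 ≈ 11.666667
Sxx = sum((xi-xbar)^2) = 74/3 ≈ 24.666667
Syy = sum((yi-ybar)^2) = 38/3 ≈ 12.666667
sqrt(Sxx*Syy) ≈ 17.676098
r = Sxy / sqrt(Sxx*Syy) = 11.666667 / 17.676098 ≈ 0.660025

0.6600


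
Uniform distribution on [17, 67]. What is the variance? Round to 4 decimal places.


Var = (b-a)^2 / 12
(b-a)^2 = (67 - 17)^2 = 2500
Var = 2500/12 ≈ 208.333333

208.3333


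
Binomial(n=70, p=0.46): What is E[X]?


E[X] = n*p = 70 * 0.46 = 32.2

32.2


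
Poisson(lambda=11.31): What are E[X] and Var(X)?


E[X] = Var(X) = lambda = 11.31

11.31, 11.31


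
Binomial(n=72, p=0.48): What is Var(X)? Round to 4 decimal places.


Var = n*p*(1-p) = 72 * 0.48 * 0.52 = 17.9712

17.9712


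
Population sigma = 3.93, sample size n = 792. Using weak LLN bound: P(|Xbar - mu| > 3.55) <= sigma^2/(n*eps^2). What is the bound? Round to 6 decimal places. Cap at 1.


bound = min(1, sigma^2/(n*eps^2))
sigma^2 = 3.93^2 = 15.4449
n*eps^2 = 792 * 3.55^2 = 792 * 12.6025 = 9981.18
sigma^2/(n*eps^2) = 15.4449 / 9981.18 ≈ 0.00154740

0.001547


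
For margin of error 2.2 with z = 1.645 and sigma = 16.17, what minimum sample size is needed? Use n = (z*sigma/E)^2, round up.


z*sigma/E = 1.645 * 16.17 / 2.2 = 12.09075
(z*sigma/E)^2 ≈ 146.186236
round up: n = 147

147


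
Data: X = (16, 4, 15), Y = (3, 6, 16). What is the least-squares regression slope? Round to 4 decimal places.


b = sum((xi-xbar)(yi-ybar)) / sum((xi-xbar)^2)
n = 3, xbar = 35/3 ≈ 11.666667, ybar = 25/3 ≈ 8.333333
Sxy = sum((xi-xbar)(yi-ybar)) = 61/3 ≈ 20.333333
Sxx = sum((xi-xbar)^2) = 266/3 ≈ 88.666667
b = Sxy / Sxx = 61/266 ≈ 0.229323

0.2293


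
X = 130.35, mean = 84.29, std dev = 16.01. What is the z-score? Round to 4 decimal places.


z = (X - mu) / sigma
X - mu = 130.35 - 84.29 = 46.06
z = 46.06 / 16.01 = 4606/1601 ≈ 2.876952

2.8770


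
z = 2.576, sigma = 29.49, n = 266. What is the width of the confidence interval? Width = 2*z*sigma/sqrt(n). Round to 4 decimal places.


width = 2*z*sigma/sqrt(n)
2*z*sigma = 2 * 2.576 * 29.49 = 151.93248
sqrt(266) ≈ 16.309506
width = 151.93248 / 16.309506 ≈ 9.315578

9.3156


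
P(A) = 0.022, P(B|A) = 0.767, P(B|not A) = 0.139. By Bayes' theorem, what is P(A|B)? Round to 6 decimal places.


P(A|B) = P(B|A)*P(A) / P(B), P(B) = P(B|A)*P(A) + P(B|not A)*P(not A)
P(B|A)*P(A) = 0.767 * 0.022 = 0.016874
P(B|not A)*P(not A) = 0.139 * 0.978 = 0.135942
P(B) = 0.016874 + 0.135942 = 0.152816
P(A|B) = 0.016874 / 0.152816 ≈ 0.11042037

0.110420


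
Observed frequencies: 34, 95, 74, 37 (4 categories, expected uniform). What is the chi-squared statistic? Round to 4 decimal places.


chi2 = sum((O-E)^2/E), E = total/4
total = 240, E = 240/4 = 60
(34 - 60)^2 / 60 = 676 / 60 = 169/15 ≈ 11.266667
(95 - 60)^2 / 60 = 1225 / 60 = 245/12 ≈ 20.416667
(74 - 60)^2 / 60 = 196 / 60 = 49/15 ≈ 3.266667
(37 - 60)^2 / 60 = 529 / 60 = 529/60 ≈ 8.816667
chi2 = 1313/30 ≈ 43.766667

43.7667


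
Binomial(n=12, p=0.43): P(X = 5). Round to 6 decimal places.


P = C(n,k) * p^k * (1-p)^(n-k)
C(12,5) = 792
p^k = 0.43^5 ≈ 0.01470084
(1-p)^(n-k) = 0.57^7 ≈ 0.01954897
P = 792 * 0.01470084 * 0.01954897 ≈ 0.227610

0.227610


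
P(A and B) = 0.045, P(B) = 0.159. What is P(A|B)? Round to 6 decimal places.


P(A|B) = P(A and B) / P(B) = 0.045 / 0.159 = 15/53 ≈ 0.28301887

0.283019


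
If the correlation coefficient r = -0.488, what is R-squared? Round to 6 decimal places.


R^2 = r^2 = (-0.488)^2 = 0.238144

0.238144


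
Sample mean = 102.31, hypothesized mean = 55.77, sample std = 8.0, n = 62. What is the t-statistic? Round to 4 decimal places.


t = (xbar - mu0) / (s/sqrt(n))
xbar - mu0 = 102.31 - 55.77 = 46.54
sqrt(62) ≈ 7.87400787
s/sqrt(n) = 8.0 / 7.87400787 ≈ 1.01600102
t = 46.54 / 1.01600102 ≈ 45.807041

45.8070


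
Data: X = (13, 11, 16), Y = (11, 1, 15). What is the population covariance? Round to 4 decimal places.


Cov = (1/n)*sum((xi-xbar)(yi-ybar))
n = 3, xbar = 40/3 ≈ 13.333333, ybar = 27/3 = 9
sum((xi-xbar)(yi-ybar)) = 34
Cov = 34 / 3 = 34/3 ≈ 11.333333

11.3333


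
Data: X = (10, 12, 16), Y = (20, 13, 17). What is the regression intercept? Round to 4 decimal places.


a = ybar - b*xbar, where b = sum((xi-xbar)(yi-ybar)) / sum((xi-xbar)^2)
n = 3, xbar = 38/3 ≈ 12.666667, ybar = 50/3 ≈ 16.666667
Sxy = sum((xi-xbar)(yi-ybar)) = -16/3 ≈ -5.333333
Sxx = sum((xi-xbar)^2) = 56/3 ≈ 18.666667
b = Sxy / Sxx = -2/7 ≈ -0.285714
a = 16.666667 - (-0.285714) * 12.666667 = 142/7 ≈ 20.285714

20.2857


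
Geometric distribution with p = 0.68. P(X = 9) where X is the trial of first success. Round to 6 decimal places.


P = (1-p)^(k-1) * p
(1-p)^(k-1) = 0.32^8 ≈ 0.0001099512
P = 0.0001099512 * 0.68 ≈ 0.00007476679

0.000075


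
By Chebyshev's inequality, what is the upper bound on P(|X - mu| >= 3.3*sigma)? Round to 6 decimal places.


P <= 1/k^2
k^2 = 3.3^2 = 10.89
1/k^2 = 1 / 10.89 = 100/1089 ≈ 0.09182736

0.091827


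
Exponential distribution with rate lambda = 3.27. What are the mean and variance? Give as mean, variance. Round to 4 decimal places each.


mean = 1/lam, var = 1/lam^2
mean = 1 / 3.27 = 100/327 ≈ 0.305810
lam^2 = 3.27^2 = 10.6929
var = 1 / 10.6929 ≈ 0.093520

0.3058, 0.0935


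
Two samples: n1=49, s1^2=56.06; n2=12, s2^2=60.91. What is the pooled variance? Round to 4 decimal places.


sp^2 = ((n1-1)*s1^2 + (n2-1)*s2^2)/(n1+n2-2)
(n1-1)*s1^2 = 48 * 56.06 = 2690.88
(n2-1)*s2^2 = 11 * 60.91 = 670.01
numerator = 2690.88 + 670.01 = 3360.89
n1+n2-2 = 59
sp^2 = 3360.89 / 59 = 336089/5900 ≈ 56.964237

56.9642


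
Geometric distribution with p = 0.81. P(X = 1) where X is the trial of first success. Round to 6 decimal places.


P = (1-p)^(k-1) * p
(1-p)^(k-1) = 0.19^0 = 1
P = 1 * 0.81 = 0.81

0.810000


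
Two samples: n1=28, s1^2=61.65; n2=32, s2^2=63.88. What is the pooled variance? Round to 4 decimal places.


sp^2 = ((n1-1)*s1^2 + (n2-1)*s2^2)/(n1+n2-2)
(n1-1)*s1^2 = 27 * 61.65 = 1664.55
(n2-1)*s2^2 = 31 * 63.88 = 1980.28
numerator = 1664.55 + 1980.28 = 3644.83
n1+n2-2 = 58
sp^2 = 3644.83 / 58 = 364483/5800 ≈ 62.841897

62.8419


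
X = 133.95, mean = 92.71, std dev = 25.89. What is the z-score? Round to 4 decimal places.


z = (X - mu) / sigma
X - mu = 133.95 - 92.71 = 41.24
z = 41.24 / 25.89 = 4124/2589 ≈ 1.592893

1.5929


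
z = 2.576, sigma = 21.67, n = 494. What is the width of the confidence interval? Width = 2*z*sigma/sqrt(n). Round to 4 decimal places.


width = 2*z*sigma/sqrt(n)
2*z*sigma = 2 * 2.576 * 21.67 = 111.64384
sqrt(494) ≈ 22.226111
width = 111.64384 / 22.226111 ≈ 5.023094

5.0231


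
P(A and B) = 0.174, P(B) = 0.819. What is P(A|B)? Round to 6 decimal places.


P(A|B) = P(A and B) / P(B) = 0.174 / 0.819 = 58/273 ≈ 0.21245421

0.212454


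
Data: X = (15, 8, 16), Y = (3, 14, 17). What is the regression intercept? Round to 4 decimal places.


a = ybar - b*xbar, where b = sum((xi-xbar)(yi-ybar)) / sum((xi-xbar)^2)
n = 3, xbar = 39/3 = 13, ybar = 34/3 ≈ 11.333333
Sxy = sum((xi-xbar)(yi-ybar)) = -13
Sxx = sum((xi-xbar)^2) = 38
b = Sxy / Sxx = -13/38 ≈ -0.342105
a = 11.333333 - (-0.342105) * 13 = 1799/114 ≈ 15.780702

15.7807


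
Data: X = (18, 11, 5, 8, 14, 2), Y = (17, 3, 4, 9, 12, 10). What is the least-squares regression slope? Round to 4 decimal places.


b = sum((xi-xbar)(yi-ybar)) / sum((xi-xbar)^2)
n = 6, xbar = 58/6 = 29/3 ≈ 9.666667, ybar = 55/6 ≈ 9.166667
Sxy = sum((xi-xbar)(yi-ybar)) = 262/3 ≈ 87.333333
Sxx = sum((xi-xbar)^2) = 520/3 ≈ 173.333333
b = Sxy / Sxx = 131/260 ≈ 0.503846

0.5038


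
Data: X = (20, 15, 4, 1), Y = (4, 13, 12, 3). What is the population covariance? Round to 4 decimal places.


Cov = (1/n)*sum((xi-xbar)(yi-ybar))
n = 4, xbar = 40/4 = 10, ybar = 32/4 = 8
sum((xi-xbar)(yi-ybar)) = 6
Cov = 6 / 4 = 1.5

1.5000


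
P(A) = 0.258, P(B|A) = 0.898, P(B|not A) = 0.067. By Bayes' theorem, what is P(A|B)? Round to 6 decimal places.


P(A|B) = P(B|A)*P(A) / P(B), P(B) = P(B|A)*P(A) + P(B|not A)*P(not A)
P(B|A)*P(A) = 0.898 * 0.258 = 0.231684
P(B|not A)*P(not A) = 0.067 * 0.742 = 0.049714
P(B) = 0.231684 + 0.049714 = 0.281398
P(A|B) = 0.231684 / 0.281398 ≈ 0.82333208

0.823332


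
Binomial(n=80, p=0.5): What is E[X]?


E[X] = n*p = 80 * 0.5 = 40

40


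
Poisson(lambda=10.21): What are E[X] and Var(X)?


E[X] = Var(X) = lambda = 10.21

10.21, 10.21


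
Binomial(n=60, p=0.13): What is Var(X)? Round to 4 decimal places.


Var = n*p*(1-p) = 60 * 0.13 * 0.87 = 6.786

6.7860


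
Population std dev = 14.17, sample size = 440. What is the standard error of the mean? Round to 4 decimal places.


SE = sigma / sqrt(n)
sqrt(440) ≈ 20.976177
SE = 14.17 / 20.976177 ≈ 0.675528

0.6755


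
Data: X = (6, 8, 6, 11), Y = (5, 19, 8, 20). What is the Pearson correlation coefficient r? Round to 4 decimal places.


r = sum((xi-xbar)(yi-ybar)) / sqrt(sum((xi-xbar)^2) * sum((yi-ybar)^2))
n = 4, xbar = 31/4 = 7.75, ybar = 52/4 = 13
Sxy = sum((xi-xbar)(yi-ybar)) = 47
Sxx = sum((xi-xbar)^2) = 16.75
Syy = sum((yi-ybar)^2) = 174
sqrt(Sxx*Syy) ≈ 53.986109
r = Sxy / sqrt(Sxx*Syy) = 47 / 53.986109 ≈ 0.870594

0.8706


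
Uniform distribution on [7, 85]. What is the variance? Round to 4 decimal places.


Var = (b-a)^2 / 12
(b-a)^2 = (85 - 7)^2 = 6084
Var = 6084/12 = 507

507.0000


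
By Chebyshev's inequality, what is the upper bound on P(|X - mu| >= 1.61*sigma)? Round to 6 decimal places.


P <= 1/k^2
k^2 = 1.61^2 = 2.5921
1/k^2 = 1 / 2.5921 ≈ 0.38578759

0.385788


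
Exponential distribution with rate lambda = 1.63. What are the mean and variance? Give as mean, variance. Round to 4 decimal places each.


mean = 1/lam, var = 1/lam^2
mean = 1 / 1.63 = 100/163 ≈ 0.613497
lam^2 = 1.63^2 = 2.6569
var = 1 / 2.6569 ≈ 0.376378

0.6135, 0.3764


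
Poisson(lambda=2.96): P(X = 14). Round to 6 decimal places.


P = e^(-lam) * lam^k / k!
e^(-2.96) ≈ 0.05181892
lam^k = 2.96^14 ≈ 3963546.474071
k! = 14! = 87178291200
P = 0.05181892 * 3963546.474071 / 87178291200 ≈ 0.000002

0.000002


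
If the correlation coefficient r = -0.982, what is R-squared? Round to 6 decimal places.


R^2 = r^2 = (-0.982)^2 = 0.964324

0.964324


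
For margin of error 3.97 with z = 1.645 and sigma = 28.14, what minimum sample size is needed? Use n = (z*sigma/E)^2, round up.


z*sigma/E = 1.645 * 28.14 / 3.97 ≈ 11.660025
(z*sigma/E)^2 ≈ 135.956187
round up: n = 136

136


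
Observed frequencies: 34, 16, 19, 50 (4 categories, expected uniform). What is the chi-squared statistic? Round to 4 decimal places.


chi2 = sum((O-E)^2/E), E = total/4
total = 119, E = 119/4 = 29.75
(34 - 29.75)^2 / 29.75 = 18.0625 / 29.75 = 17/28 ≈ 0.607143
(16 - 29.75)^2 / 29.75 = 189.0625 / 29.75 = 3025/476 ≈ 6.355042
(19 - 29.75)^2 / 29.75 = 115.5625 / 29.75 = 1849/476 ≈ 3.884454
(50 - 29.75)^2 / 29.75 = 410.0625 / 29.75 = 6561/476 ≈ 13.783613
chi2 = 2931/119 ≈ 24.630252

24.6303


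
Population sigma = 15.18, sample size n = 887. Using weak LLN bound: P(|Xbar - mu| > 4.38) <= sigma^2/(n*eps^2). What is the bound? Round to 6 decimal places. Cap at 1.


bound = min(1, sigma^2/(n*eps^2))
sigma^2 = 15.18^2 = 230.4324
n*eps^2 = 887 * 4.38^2 = 887 * 19.1844 = 17016.5628
sigma^2/(n*eps^2) = 230.4324 / 17016.5628 ≈ 0.01354165

0.013542


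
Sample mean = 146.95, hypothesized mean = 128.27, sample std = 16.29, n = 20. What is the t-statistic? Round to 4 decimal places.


t = (xbar - mu0) / (s/sqrt(n))
xbar - mu0 = 146.95 - 128.27 = 18.68
sqrt(20) ≈ 4.47213595
s/sqrt(n) = 16.29 / 4.47213595 ≈ 3.64255474
t = 18.68 / 3.64255474 ≈ 5.128269

5.1283


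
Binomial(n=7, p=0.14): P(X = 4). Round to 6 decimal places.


P = C(n,k) * p^k * (1-p)^(n-k)
C(7,4) = 35
p^k = 0.14^4 = 0.00038416
(1-p)^(n-k) = 0.86^3 = 0.636056
P = 35 * 0.00038416 * 0.636056 ≈ 0.008552

0.008552


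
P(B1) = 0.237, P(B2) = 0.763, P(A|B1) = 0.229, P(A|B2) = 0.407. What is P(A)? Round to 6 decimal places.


P(A) = P(A|B1)*P(B1) + P(A|B2)*P(B2)
P(A|B1)*P(B1) = 0.229 * 0.237 = 0.054273
P(A|B2)*P(B2) = 0.407 * 0.763 = 0.310541
P(A) = 0.054273 + 0.310541 = 0.364814

0.364814


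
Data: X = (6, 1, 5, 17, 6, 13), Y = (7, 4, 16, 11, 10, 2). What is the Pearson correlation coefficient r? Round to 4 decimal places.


r = sum((xi-xbar)(yi-ybar)) / sqrt(sum((xi-xbar)^2) * sum((yi-ybar)^2))
n = 6, xbar = 48/6 = 8, ybar = 50/6 = 25/3 ≈ 8.333333
Sxy = sum((xi-xbar)(yi-ybar)) = -1
Sxx = sum((xi-xbar)^2) = 172
Syy = sum((yi-ybar)^2) = 388/3 ≈ 129.333333
sqrt(Sxx*Syy) ≈ 149.148695
r = Sxy / sqrt(Sxx*Syy) = -1 / 149.148695 ≈ -0.006705

-0.0067


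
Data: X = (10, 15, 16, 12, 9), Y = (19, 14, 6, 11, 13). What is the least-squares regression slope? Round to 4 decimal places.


b = sum((xi-xbar)(yi-ybar)) / sum((xi-xbar)^2)
n = 5, xbar = 62/5 = 12.4, ybar = 63/5 = 12.6
Sxy = sum((xi-xbar)(yi-ybar)) = -36.2
Sxx = sum((xi-xbar)^2) = 37.2
b = Sxy / Sxx = -181/186 ≈ -0.973118

-0.9731


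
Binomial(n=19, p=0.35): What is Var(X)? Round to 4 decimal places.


Var = n*p*(1-p) = 19 * 0.35 * 0.65 = 4.3225

4.3225


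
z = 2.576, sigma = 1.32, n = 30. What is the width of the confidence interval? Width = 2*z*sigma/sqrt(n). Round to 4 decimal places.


width = 2*z*sigma/sqrt(n)
2*z*sigma = 2 * 2.576 * 1.32 = 6.80064
sqrt(30) ≈ 5.477226
width = 6.80064 / 5.477226 ≈ 1.241621

1.2416


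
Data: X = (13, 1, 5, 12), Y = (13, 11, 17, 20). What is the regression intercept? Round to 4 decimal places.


a = ybar - b*xbar, where b = sum((xi-xbar)(yi-ybar)) / sum((xi-xbar)^2)
n = 4, xbar = 31/4 = 7.75, ybar = 61/4 = 15.25
Sxy = sum((xi-xbar)(yi-ybar)) = 32.25
Sxx = sum((xi-xbar)^2) = 98.75
b = Sxy / Sxx = 129/395 ≈ 0.326582
a = 15.25 - 0.326582 * 7.75 = 5024/395 ≈ 12.718987

12.7190


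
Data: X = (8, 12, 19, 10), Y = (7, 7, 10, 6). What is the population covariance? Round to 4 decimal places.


Cov = (1/n)*sum((xi-xbar)(yi-ybar))
n = 4, xbar = 49/4 = 12.25, ybar = 30/4 = 7.5
sum((xi-xbar)(yi-ybar)) = 22.5
Cov = 22.5 / 4 = 5.625

5.6250


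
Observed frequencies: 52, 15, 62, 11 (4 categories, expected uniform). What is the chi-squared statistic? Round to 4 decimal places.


chi2 = sum((O-E)^2/E), E = total/4
total = 140, E = 140/4 = 35
(52 - 35)^2 / 35 = 289 / 35 = 289/35 ≈ 8.257143
(15 - 35)^2 / 35 = 400 / 35 = 80/7 ≈ 11.428571
(62 - 35)^2 / 35 = 729 / 35 = 729/35 ≈ 20.828571
(11 - 35)^2 / 35 = 576 / 35 = 576/35 ≈ 16.457143
chi2 = 1994/35 ≈ 56.971429

56.9714


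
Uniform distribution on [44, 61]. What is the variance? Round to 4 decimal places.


Var = (b-a)^2 / 12
(b-a)^2 = (61 - 44)^2 = 289
Var = 289/12 ≈ 24.083333

24.0833


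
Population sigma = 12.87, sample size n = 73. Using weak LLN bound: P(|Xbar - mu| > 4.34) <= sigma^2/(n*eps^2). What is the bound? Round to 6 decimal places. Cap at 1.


bound = min(1, sigma^2/(n*eps^2))
sigma^2 = 12.87^2 = 165.6369
n*eps^2 = 73 * 4.34^2 = 73 * 18.8356 = 1374.9988
sigma^2/(n*eps^2) = 165.6369 / 1374.9988 ≈ 0.12046331

0.120463


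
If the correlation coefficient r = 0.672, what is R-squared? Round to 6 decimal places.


R^2 = r^2 = (0.672)^2 = 0.451584

0.451584


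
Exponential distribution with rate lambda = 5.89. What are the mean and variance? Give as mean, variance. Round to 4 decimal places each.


mean = 1/lam, var = 1/lam^2
mean = 1 / 5.89 = 100/589 ≈ 0.169779
lam^2 = 5.89^2 = 34.6921
var = 1 / 34.6921 ≈ 0.028825

0.1698, 0.0288


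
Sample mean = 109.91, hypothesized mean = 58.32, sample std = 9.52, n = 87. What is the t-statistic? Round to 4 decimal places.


t = (xbar - mu0) / (s/sqrt(n))
xbar - mu0 = 109.91 - 58.32 = 51.59
sqrt(87) ≈ 9.32737905
s/sqrt(n) = 9.52 / 9.32737905 ≈ 1.02065113
t = 51.59 / 1.02065113 ≈ 50.546164

50.5462


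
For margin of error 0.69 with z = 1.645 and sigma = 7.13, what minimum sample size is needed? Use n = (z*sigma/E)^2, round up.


z*sigma/E = 1.645 * 7.13 / 0.69 = 10199/600 ≈ 16.998333
(z*sigma/E)^2 ≈ 288.943336
round up: n = 289

289


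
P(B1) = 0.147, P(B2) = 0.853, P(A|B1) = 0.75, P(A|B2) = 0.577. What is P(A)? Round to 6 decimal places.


P(A) = P(A|B1)*P(B1) + P(A|B2)*P(B2)
P(A|B1)*P(B1) = 0.75 * 0.147 = 0.11025
P(A|B2)*P(B2) = 0.577 * 0.853 = 0.492181
P(A) = 0.11025 + 0.492181 = 0.602431

0.602431


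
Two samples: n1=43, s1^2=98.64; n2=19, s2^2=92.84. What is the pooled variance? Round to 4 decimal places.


sp^2 = ((n1-1)*s1^2 + (n2-1)*s2^2)/(n1+n2-2)
(n1-1)*s1^2 = 42 * 98.64 = 4142.88
(n2-1)*s2^2 = 18 * 92.84 = 1671.12
numerator = 4142.88 + 1671.12 = 5814
n1+n2-2 = 60
sp^2 = 5814 / 60 = 96.9

96.9000


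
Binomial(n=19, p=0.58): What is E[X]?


E[X] = n*p = 19 * 0.58 = 11.02

11.02


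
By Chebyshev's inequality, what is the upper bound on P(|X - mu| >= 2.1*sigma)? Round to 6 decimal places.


P <= 1/k^2
k^2 = 2.1^2 = 4.41
1/k^2 = 1 / 4.41 = 100/441 ≈ 0.22675737

0.226757


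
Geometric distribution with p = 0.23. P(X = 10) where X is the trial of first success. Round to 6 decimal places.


P = (1-p)^(k-1) * p
(1-p)^(k-1) = 0.77^9 ≈ 0.09515169
P = 0.09515169 * 0.23 ≈ 0.02188489

0.021885


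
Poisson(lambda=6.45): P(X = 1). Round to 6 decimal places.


P = e^(-lam) * lam^k / k!
e^(-6.45) ≈ 0.001580522
lam^k = 6.45^1 = 6.45
k! = 1! = 1
P = 0.001580522 * 6.45 / 1 ≈ 0.010194

0.010194


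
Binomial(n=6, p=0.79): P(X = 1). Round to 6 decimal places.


P = C(n,k) * p^k * (1-p)^(n-k)
C(6,1) = 6
p^k = 0.79^1 = 0.79
(1-p)^(n-k) = 0.21^5 = 0.0004084101
P = 6 * 0.79 * 0.0004084101 ≈ 0.001936

0.001936


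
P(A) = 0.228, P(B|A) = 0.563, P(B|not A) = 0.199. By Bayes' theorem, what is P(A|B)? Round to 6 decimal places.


P(A|B) = P(B|A)*P(A) / P(B), P(B) = P(B|A)*P(A) + P(B|not A)*P(not A)
P(B|A)*P(A) = 0.563 * 0.228 = 0.128364
P(B|not A)*P(not A) = 0.199 * 0.772 = 0.153628
P(B) = 0.128364 + 0.153628 = 0.281992
P(A|B) = 0.128364 / 0.281992 ≈ 0.45520440

0.455204


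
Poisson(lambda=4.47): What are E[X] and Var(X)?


E[X] = Var(X) = lambda = 4.47

4.47, 4.47


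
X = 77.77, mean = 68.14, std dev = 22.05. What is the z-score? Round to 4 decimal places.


z = (X - mu) / sigma
X - mu = 77.77 - 68.14 = 9.63
z = 9.63 / 22.05 = 107/245 ≈ 0.436735

0.4367


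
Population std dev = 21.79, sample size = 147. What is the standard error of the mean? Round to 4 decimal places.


SE = sigma / sqrt(n)
sqrt(147) ≈ 12.124356
SE = 21.79 / 12.124356 ≈ 1.797209

1.7972


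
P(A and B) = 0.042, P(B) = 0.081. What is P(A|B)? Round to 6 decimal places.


P(A|B) = P(A and B) / P(B) = 0.042 / 0.081 = 14/27 ≈ 0.51851852

0.518519


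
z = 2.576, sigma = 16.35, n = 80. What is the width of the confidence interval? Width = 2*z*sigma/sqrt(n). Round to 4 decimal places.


width = 2*z*sigma/sqrt(n)
2*z*sigma = 2 * 2.576 * 16.35 = 84.2352
sqrt(80) ≈ 8.944272
width = 84.2352 / 8.944272 ≈ 9.417782

9.4178


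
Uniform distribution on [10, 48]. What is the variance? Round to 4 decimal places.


Var = (b-a)^2 / 12
(b-a)^2 = (48 - 10)^2 = 1444
Var = 1444/12 ≈ 120.333333

120.3333


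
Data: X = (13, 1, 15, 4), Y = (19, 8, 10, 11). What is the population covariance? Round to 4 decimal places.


Cov = (1/n)*sum((xi-xbar)(yi-ybar))
n = 4, xbar = 33/4 = 8.25, ybar = 48/4 = 12
sum((xi-xbar)(yi-ybar)) = 53
Cov = 53 / 4 = 13.25

13.2500


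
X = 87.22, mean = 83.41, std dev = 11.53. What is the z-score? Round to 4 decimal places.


z = (X - mu) / sigma
X - mu = 87.22 - 83.41 = 3.81
z = 3.81 / 11.53 = 381/1153 ≈ 0.330442

0.3304


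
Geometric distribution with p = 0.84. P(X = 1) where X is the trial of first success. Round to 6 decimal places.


P = (1-p)^(k-1) * p
(1-p)^(k-1) = 0.16^0 = 1
P = 1 * 0.84 = 0.84

0.840000


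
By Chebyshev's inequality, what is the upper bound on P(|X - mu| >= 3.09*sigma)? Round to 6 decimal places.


P <= 1/k^2
k^2 = 3.09^2 = 9.5481
1/k^2 = 1 / 9.5481 ≈ 0.10473288

0.104733


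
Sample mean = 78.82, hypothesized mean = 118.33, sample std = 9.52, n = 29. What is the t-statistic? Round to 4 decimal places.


t = (xbar - mu0) / (s/sqrt(n))
xbar - mu0 = 78.82 - 118.33 = -39.51
sqrt(29) ≈ 5.38516481
s/sqrt(n) = 9.52 / 5.38516481 ≈ 1.76781962
t = -39.51 / 1.76781962 ≈ -22.349565

-22.3496


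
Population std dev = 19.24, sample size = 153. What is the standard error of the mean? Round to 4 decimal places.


SE = sigma / sqrt(n)
sqrt(153) ≈ 12.369317
SE = 19.24 / 12.369317 ≈ 1.555462

1.5555


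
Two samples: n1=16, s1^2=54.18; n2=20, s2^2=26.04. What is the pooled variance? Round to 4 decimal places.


sp^2 = ((n1-1)*s1^2 + (n2-1)*s2^2)/(n1+n2-2)
(n1-1)*s1^2 = 15 * 54.18 = 812.7
(n2-1)*s2^2 = 19 * 26.04 = 494.76
numerator = 812.7 + 494.76 = 1307.46
n1+n2-2 = 34
sp^2 = 1307.46 / 34 = 65373/1700 ≈ 38.454706

38.4547


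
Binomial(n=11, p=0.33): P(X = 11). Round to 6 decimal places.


P = C(n,k) * p^k * (1-p)^(n-k)
C(11,11) = 1
p^k = 0.33^11 ≈ 0.000005054211
(1-p)^(n-k) = 0.67^0 = 1
P = 1 * 0.000005054211 * 1 ≈ 0.000005

0.000005


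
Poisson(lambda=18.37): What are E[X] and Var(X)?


E[X] = Var(X) = lambda = 18.37

18.37, 18.37


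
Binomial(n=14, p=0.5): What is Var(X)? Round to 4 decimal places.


Var = n*p*(1-p) = 14 * 0.5 * 0.5 = 3.5

3.5000


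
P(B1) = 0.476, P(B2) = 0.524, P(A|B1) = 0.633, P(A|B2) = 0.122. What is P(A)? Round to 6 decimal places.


P(A) = P(A|B1)*P(B1) + P(A|B2)*P(B2)
P(A|B1)*P(B1) = 0.633 * 0.476 = 0.301308
P(A|B2)*P(B2) = 0.122 * 0.524 = 0.063928
P(A) = 0.301308 + 0.063928 = 0.365236

0.365236


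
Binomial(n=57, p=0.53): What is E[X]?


E[X] = n*p = 57 * 0.53 = 30.21

30.21


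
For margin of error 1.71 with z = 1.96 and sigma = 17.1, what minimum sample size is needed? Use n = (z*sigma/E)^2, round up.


z*sigma/E = 1.96 * 17.1 / 1.71 = 19.6
(z*sigma/E)^2 = 384.16
round up: n = 385

385


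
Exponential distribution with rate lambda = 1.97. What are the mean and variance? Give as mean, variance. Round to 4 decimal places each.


mean = 1/lam, var = 1/lam^2
mean = 1 / 1.97 = 100/197 ≈ 0.507614
lam^2 = 1.97^2 = 3.8809
var = 1 / 3.8809 ≈ 0.257672

0.5076, 0.2577


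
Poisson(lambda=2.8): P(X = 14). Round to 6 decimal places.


P = e^(-lam) * lam^k / k!
e^(-2.8) ≈ 0.06081006
lam^k = 2.8^14 ≈ 1820591.198299
k! = 14! = 87178291200
P = 0.06081006 * 1820591.198299 / 87178291200 ≈ 0.000001

0.000001


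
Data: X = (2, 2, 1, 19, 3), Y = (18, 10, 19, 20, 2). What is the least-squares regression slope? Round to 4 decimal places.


b = sum((xi-xbar)(yi-ybar)) / sum((xi-xbar)^2)
n = 5, xbar = 27/5 = 5.4, ybar = 69/5 = 13.8
Sxy = sum((xi-xbar)(yi-ybar)) = 88.4
Sxx = sum((xi-xbar)^2) = 233.2
b = Sxy / Sxx = 221/583 ≈ 0.379074

0.3791


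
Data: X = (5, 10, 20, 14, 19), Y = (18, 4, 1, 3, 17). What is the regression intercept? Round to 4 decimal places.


a = ybar - b*xbar, where b = sum((xi-xbar)(yi-ybar)) / sum((xi-xbar)^2)
n = 5, xbar = 68/5 = 13.6, ybar = 43/5 = 8.6
Sxy = sum((xi-xbar)(yi-ybar)) = -69.8
Sxx = sum((xi-xbar)^2) = 157.2
b = Sxy / Sxx = -349/786 ≈ -0.444020
a = 8.6 - (-0.444020) * 13.6 = 5753/393 ≈ 14.638677

14.6387


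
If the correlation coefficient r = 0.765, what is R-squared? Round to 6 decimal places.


R^2 = r^2 = (0.765)^2 = 0.585225

0.585225


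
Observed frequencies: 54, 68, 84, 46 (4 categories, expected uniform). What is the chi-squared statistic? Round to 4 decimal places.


chi2 = sum((O-E)^2/E), E = total/4
total = 252, E = 252/4 = 63
(54 - 63)^2 / 63 = 81 / 63 = 9/7 ≈ 1.285714
(68 - 63)^2 / 63 = 25 / 63 = 25/63 ≈ 0.396825
(84 - 63)^2 / 63 = 441 / 63 = 7
(46 - 63)^2 / 63 = 289 / 63 = 289/63 ≈ 4.587302
chi2 = 836/63 ≈ 13.269841

13.2698


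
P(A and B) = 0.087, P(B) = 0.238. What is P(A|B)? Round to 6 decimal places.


P(A|B) = P(A and B) / P(B) = 0.087 / 0.238 = 87/238 ≈ 0.36554622

0.365546


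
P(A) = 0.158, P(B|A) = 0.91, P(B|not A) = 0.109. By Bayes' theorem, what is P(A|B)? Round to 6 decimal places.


P(A|B) = P(B|A)*P(A) / P(B), P(B) = P(B|A)*P(A) + P(B|not A)*P(not A)
P(B|A)*P(A) = 0.91 * 0.158 = 0.14378
P(B|not A)*P(not A) = 0.109 * 0.842 = 0.091778
P(B) = 0.14378 + 0.091778 = 0.235558
P(A|B) = 0.14378 / 0.235558 ≈ 0.61038046

0.610380


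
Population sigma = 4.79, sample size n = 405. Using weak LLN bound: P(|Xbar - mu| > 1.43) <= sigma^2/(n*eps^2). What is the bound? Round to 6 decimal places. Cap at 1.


bound = min(1, sigma^2/(n*eps^2))
sigma^2 = 4.79^2 = 22.9441
n*eps^2 = 405 * 1.43^2 = 405 * 2.0449 = 828.1845
sigma^2/(n*eps^2) = 22.9441 / 828.1845 ≈ 0.02770409

0.027704


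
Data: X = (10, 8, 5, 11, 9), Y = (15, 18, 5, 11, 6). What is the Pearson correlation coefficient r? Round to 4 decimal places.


r = sum((xi-xbar)(yi-ybar)) / sqrt(sum((xi-xbar)^2) * sum((yi-ybar)^2))
n = 5, xbar = 43/5 = 8.6, ybar = 55/5 = 11
Sxy = sum((xi-xbar)(yi-ybar)) = 21
Sxx = sum((xi-xbar)^2) = 21.2
Syy = sum((yi-ybar)^2) = 126
sqrt(Sxx*Syy) ≈ 51.683653
r = Sxy / sqrt(Sxx*Syy) = 21 / 51.683653 ≈ 0.406318

0.4063


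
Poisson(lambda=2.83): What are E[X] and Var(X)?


E[X] = Var(X) = lambda = 2.83

2.83, 2.83


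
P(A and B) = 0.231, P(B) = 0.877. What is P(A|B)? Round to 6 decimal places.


P(A|B) = P(A and B) / P(B) = 0.231 / 0.877 = 231/877 ≈ 0.26339795

0.263398


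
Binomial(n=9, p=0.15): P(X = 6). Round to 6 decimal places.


P = C(n,k) * p^k * (1-p)^(n-k)
C(9,6) = 84
p^k = 0.15^6 ≈ 0.00001139063
(1-p)^(n-k) = 0.85^3 = 0.614125
P = 84 * 0.00001139063 * 0.614125 ≈ 0.000588

0.000588


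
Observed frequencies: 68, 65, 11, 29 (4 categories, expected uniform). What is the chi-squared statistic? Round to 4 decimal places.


chi2 = sum((O-E)^2/E), E = total/4
total = 173, E = 173/4 = 43.25
(68 - 43.25)^2 / 43.25 = 612.5625 / 43.25 = 9801/692 ≈ 14.163295
(65 - 43.25)^2 / 43.25 = 473.0625 / 43.25 = 7569/692 ≈ 10.937861
(11 - 43.25)^2 / 43.25 = 1040.0625 / 43.25 = 16641/692 ≈ 24.047688
(29 - 43.25)^2 / 43.25 = 203.0625 / 43.25 = 3249/692 ≈ 4.695087
chi2 = 9315/173 ≈ 53.843931

53.8439


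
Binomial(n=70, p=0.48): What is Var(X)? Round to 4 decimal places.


Var = n*p*(1-p) = 70 * 0.48 * 0.52 = 17.472

17.4720


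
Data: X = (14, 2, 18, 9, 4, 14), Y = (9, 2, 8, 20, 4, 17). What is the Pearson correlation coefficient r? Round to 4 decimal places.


r = sum((xi-xbar)(yi-ybar)) / sqrt(sum((xi-xbar)^2) * sum((yi-ybar)^2))
n = 6, xbar = 61/6 ≈ 10.166667, ybar = 60/6 = 10
Sxy = sum((xi-xbar)(yi-ybar)) = 98
Sxx = sum((xi-xbar)^2) = 1181/6 ≈ 196.833333
Syy = sum((yi-ybar)^2) = 254
sqrt(Sxx*Syy) ≈ 223.597108
r = Sxy / sqrt(Sxx*Syy) = 98 / 223.597108 ≈ 0.438288

0.4383


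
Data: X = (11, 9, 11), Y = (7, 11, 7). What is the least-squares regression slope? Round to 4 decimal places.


b = sum((xi-xbar)(yi-ybar)) / sum((xi-xbar)^2)
n = 3, xbar = 31/3 ≈ 10.333333, ybar = 25/3 ≈ 8.333333
Sxy = sum((xi-xbar)(yi-ybar)) = -16/3 ≈ -5.333333
Sxx = sum((xi-xbar)^2) = 8/3 ≈ 2.666667
b = Sxy / Sxx = -2

-2.0000


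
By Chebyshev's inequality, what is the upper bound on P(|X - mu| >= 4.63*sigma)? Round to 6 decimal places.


P <= 1/k^2
k^2 = 4.63^2 = 21.4369
1/k^2 = 1 / 21.4369 ≈ 0.04664854

0.046649


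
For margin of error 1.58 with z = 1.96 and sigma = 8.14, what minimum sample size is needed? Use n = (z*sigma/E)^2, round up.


z*sigma/E = 1.96 * 8.14 / 1.58 = 19943/1975 ≈ 10.097722
(z*sigma/E)^2 ≈ 101.963980
round up: n = 102

102


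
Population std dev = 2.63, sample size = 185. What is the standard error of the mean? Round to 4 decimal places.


SE = sigma / sqrt(n)
sqrt(185) ≈ 13.601471
SE = 2.63 / 13.601471 ≈ 0.193361

0.1934


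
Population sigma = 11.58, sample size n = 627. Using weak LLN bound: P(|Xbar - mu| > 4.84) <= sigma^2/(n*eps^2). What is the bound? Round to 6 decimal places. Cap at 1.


bound = min(1, sigma^2/(n*eps^2))
sigma^2 = 11.58^2 = 134.0964
n*eps^2 = 627 * 4.84^2 = 627 * 23.4256 = 14687.8512
sigma^2/(n*eps^2) = 134.0964 / 14687.8512 ≈ 0.00912975

0.009130


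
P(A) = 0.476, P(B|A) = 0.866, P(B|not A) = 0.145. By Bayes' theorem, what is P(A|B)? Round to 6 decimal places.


P(A|B) = P(B|A)*P(A) / P(B), P(B) = P(B|A)*P(A) + P(B|not A)*P(not A)
P(B|A)*P(A) = 0.866 * 0.476 = 0.412216
P(B|not A)*P(not A) = 0.145 * 0.524 = 0.07598
P(B) = 0.412216 + 0.07598 = 0.488196
P(A|B) = 0.412216 / 0.488196 ≈ 0.84436579

0.844366


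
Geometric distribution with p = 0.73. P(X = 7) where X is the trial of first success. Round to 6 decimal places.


P = (1-p)^(k-1) * p
(1-p)^(k-1) = 0.27^6 ≈ 0.0003874205
P = 0.0003874205 * 0.73 ≈ 0.0002828170

0.000283


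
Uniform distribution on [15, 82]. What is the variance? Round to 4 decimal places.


Var = (b-a)^2 / 12
(b-a)^2 = (82 - 15)^2 = 4489
Var = 4489/12 ≈ 374.083333

374.0833


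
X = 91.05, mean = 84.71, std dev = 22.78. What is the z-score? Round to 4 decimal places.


z = (X - mu) / sigma
X - mu = 91.05 - 84.71 = 6.34
z = 6.34 / 22.78 = 317/1139 ≈ 0.278314

0.2783


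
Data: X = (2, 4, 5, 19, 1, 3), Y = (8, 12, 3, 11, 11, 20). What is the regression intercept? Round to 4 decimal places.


a = ybar - b*xbar, where b = sum((xi-xbar)(yi-ybar)) / sum((xi-xbar)^2)
n = 6, xbar = 34/6 = 17/3 ≈ 5.666667, ybar = 65/6 ≈ 10.833333
Sxy = sum((xi-xbar)(yi-ybar)) = -28/3 ≈ -9.333333
Sxx = sum((xi-xbar)^2) = 670/3 ≈ 223.333333
b = Sxy / Sxx = -14/335 ≈ -0.041791
a = 10.833333 - (-0.041791) * 5.666667 = 7417/670 ≈ 11.070149

11.0701


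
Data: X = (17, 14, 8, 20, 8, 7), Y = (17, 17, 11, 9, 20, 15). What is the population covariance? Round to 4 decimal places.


Cov = (1/n)*sum((xi-xbar)(yi-ybar))
n = 6, xbar = 74/6 = 37/3 ≈ 12.333333, ybar = 89/6 ≈ 14.833333
sum((xi-xbar)(yi-ybar)) = -113/3 ≈ -37.666667
Cov = -37.666667 / 6 = -113/18 ≈ -6.277778

-6.2778


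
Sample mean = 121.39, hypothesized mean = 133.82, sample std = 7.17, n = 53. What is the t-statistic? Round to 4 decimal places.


t = (xbar - mu0) / (s/sqrt(n))
xbar - mu0 = 121.39 - 133.82 = -12.43
sqrt(53) ≈ 7.28010989
s/sqrt(n) = 7.17 / 7.28010989 ≈ 0.98487524
t = -12.43 / 0.98487524 ≈ -12.620888

-12.6209


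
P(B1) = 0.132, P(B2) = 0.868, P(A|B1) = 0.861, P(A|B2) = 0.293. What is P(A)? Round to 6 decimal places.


P(A) = P(A|B1)*P(B1) + P(A|B2)*P(B2)
P(A|B1)*P(B1) = 0.861 * 0.132 = 0.113652
P(A|B2)*P(B2) = 0.293 * 0.868 = 0.254324
P(A) = 0.113652 + 0.254324 = 0.367976

0.367976


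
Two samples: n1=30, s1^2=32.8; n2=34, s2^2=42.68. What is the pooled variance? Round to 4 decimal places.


sp^2 = ((n1-1)*s1^2 + (n2-1)*s2^2)/(n1+n2-2)
(n1-1)*s1^2 = 29 * 32.8 = 951.2
(n2-1)*s2^2 = 33 * 42.68 = 1408.44
numerator = 951.2 + 1408.44 = 2359.64
n1+n2-2 = 62
sp^2 = 2359.64 / 62 = 58991/1550 ≈ 38.058710

38.0587


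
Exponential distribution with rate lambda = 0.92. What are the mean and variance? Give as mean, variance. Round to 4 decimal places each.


mean = 1/lam, var = 1/lam^2
mean = 1 / 0.92 = 25/23 ≈ 1.086957
lam^2 = 0.92^2 = 0.8464
var = 1 / 0.8464 = 625/529 ≈ 1.181474

1.0870, 1.1815


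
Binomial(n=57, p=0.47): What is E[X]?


E[X] = n*p = 57 * 0.47 = 26.79

26.79


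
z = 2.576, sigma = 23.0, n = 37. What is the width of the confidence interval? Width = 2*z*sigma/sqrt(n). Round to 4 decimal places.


width = 2*z*sigma/sqrt(n)
2*z*sigma = 2 * 2.576 * 23.0 = 118.496
sqrt(37) ≈ 6.082763
width = 118.496 / 6.082763 ≈ 19.480622

19.4806


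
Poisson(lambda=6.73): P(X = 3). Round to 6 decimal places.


P = e^(-lam) * lam^k / k!
e^(-6.73) ≈ 0.001194533
lam^k = 6.73^3 = 304.821217
k! = 3! = 6
P = 0.001194533 * 304.821217 / 6 ≈ 0.060686

0.060686


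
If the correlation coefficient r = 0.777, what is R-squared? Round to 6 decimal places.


R^2 = r^2 = (0.777)^2 = 0.603729

0.603729


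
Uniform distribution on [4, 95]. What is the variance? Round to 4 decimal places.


Var = (b-a)^2 / 12
(b-a)^2 = (95 - 4)^2 = 8281
Var = 8281/12 ≈ 690.083333

690.0833


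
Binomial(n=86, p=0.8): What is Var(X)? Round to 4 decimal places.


Var = n*p*(1-p) = 86 * 0.8 * 0.2 = 13.76

13.7600


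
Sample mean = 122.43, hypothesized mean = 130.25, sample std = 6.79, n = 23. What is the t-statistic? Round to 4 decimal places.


t = (xbar - mu0) / (s/sqrt(n))
xbar - mu0 = 122.43 - 130.25 = -7.82
sqrt(23) ≈ 4.79583152
s/sqrt(n) = 6.79 / 4.79583152 ≈ 1.41581287
t = -7.82 / 1.41581287 ≈ -5.523329

-5.5233


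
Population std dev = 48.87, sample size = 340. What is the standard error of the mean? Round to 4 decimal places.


SE = sigma / sqrt(n)
sqrt(340) ≈ 18.439089
SE = 48.87 / 18.439089 ≈ 2.650348

2.6503


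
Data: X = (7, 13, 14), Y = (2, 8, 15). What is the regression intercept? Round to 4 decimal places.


a = ybar - b*xbar, where b = sum((xi-xbar)(yi-ybar)) / sum((xi-xbar)^2)
n = 3, xbar = 34/3 ≈ 11.333333, ybar = 25/3 ≈ 8.333333
Sxy = sum((xi-xbar)(yi-ybar)) = 134/3 ≈ 44.666667
Sxx = sum((xi-xbar)^2) = 86/3 ≈ 28.666667
b = Sxy / Sxx = 67/43 ≈ 1.558140
a = 8.333333 - 1.558140 * 11.333333 = -401/43 ≈ -9.325581

-9.3256


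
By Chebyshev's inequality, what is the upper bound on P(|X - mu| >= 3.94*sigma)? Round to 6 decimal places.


P <= 1/k^2
k^2 = 3.94^2 = 15.5236
1/k^2 = 1 / 15.5236 ≈ 0.06441805

0.064418


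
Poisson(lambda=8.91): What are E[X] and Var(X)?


E[X] = Var(X) = lambda = 8.91

8.91, 8.91


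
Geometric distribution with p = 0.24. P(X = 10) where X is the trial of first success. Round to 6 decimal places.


P = (1-p)^(k-1) * p
(1-p)^(k-1) = 0.76^9 ≈ 0.08459064
P = 0.08459064 * 0.24 ≈ 0.02030175

0.020302


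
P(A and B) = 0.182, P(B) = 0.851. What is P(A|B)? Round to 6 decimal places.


P(A|B) = P(A and B) / P(B) = 0.182 / 0.851 = 182/851 ≈ 0.21386604

0.213866


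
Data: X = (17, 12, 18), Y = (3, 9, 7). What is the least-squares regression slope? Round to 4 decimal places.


b = sum((xi-xbar)(yi-ybar)) / sum((xi-xbar)^2)
n = 3, xbar = 47/3 ≈ 15.666667, ybar = 19/3 ≈ 6.333333
Sxy = sum((xi-xbar)(yi-ybar)) = -38/3 ≈ -12.666667
Sxx = sum((xi-xbar)^2) = 62/3 ≈ 20.666667
b = Sxy / Sxx = -19/31 ≈ -0.612903

-0.6129
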